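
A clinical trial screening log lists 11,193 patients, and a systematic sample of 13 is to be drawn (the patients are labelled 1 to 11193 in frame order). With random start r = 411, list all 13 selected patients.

411, 1272, 2133, 2994, 3855, 4716, 5577, 6438, 7299, 8160, 9021, 9882, 10743

k = N/n = 11193/13 = 861
patient 1: 411
patient 2: 411 + 861 = 1272
patient 3: 1272 + 861 = 2133
patient 4: 2133 + 861 = 2994
patient 5: 2994 + 861 = 3855
patient 6: 3855 + 861 = 4716
patient 7: 4716 + 861 = 5577
patient 8: 5577 + 861 = 6438
patient 9: 6438 + 861 = 7299
patient 10: 7299 + 861 = 8160
patient 11: 8160 + 861 = 9021
patient 12: 9021 + 861 = 9882
patient 13: 9882 + 861 = 10743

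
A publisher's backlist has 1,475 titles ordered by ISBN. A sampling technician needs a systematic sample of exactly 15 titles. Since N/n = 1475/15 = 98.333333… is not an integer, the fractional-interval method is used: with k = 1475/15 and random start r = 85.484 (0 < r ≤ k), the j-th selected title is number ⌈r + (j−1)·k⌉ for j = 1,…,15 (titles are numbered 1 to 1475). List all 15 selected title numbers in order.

86, 184, 283, 381, 479, 578, 676, 774, 873, 971, 1069, 1168, 1266, 1364, 1463

j=1: r + 0k = 85.484 → ⌈·⌉ = 86
j=2: r + 1k = 183.817333… → ⌈·⌉ = 184
j=3: r + 2k = 282.150666… → ⌈·⌉ = 283
j=4: r + 3k = 380.484 → ⌈·⌉ = 381
j=5: r + 4k = 478.817333… → ⌈·⌉ = 479
j=6: r + 5k = 577.150666… → ⌈·⌉ = 578
j=7: r + 6k = 675.484 → ⌈·⌉ = 676
j=8: r + 7k = 773.817333… → ⌈·⌉ = 774
j=9: r + 8k = 872.150666… → ⌈·⌉ = 873
j=10: r + 9k = 970.484 → ⌈·⌉ = 971
j=11: r + 10k = 1068.817333… → ⌈·⌉ = 1069
j=12: r + 11k = 1167.150666… → ⌈·⌉ = 1168
j=13: r + 12k = 1265.484 → ⌈·⌉ = 1266
j=14: r + 13k = 1363.817333… → ⌈·⌉ = 1364
j=15: r + 14k = 1462.150666… → ⌈·⌉ = 1463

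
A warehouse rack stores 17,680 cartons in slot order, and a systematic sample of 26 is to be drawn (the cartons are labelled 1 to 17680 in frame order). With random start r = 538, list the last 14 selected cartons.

8698, 9378, 10058, 10738, 11418, 12098, 12778, 13458, 14138, 14818, 15498, 16178, 16858, 17538

k = N/n = 17680/26 = 680
13th selection = 538 + 12×680 = 8698
14th: 8698 + 680 = 9378
15th: 9378 + 680 = 10058
16th: 10058 + 680 = 10738
17th: 10738 + 680 = 11418
18th: 11418 + 680 = 12098
19th: 12098 + 680 = 12778
20th: 12778 + 680 = 13458
21st: 13458 + 680 = 14138
22nd: 14138 + 680 = 14818
23rd: 14818 + 680 = 15498
24th: 15498 + 680 = 16178
25th: 16178 + 680 = 16858
26th: 16858 + 680 = 17538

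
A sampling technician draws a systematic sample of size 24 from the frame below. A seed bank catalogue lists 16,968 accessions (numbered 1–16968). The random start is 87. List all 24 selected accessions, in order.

87, 794, 1501, 2208, 2915, 3622, 4329, 5036, 5743, 6450, 7157, 7864, 8571, 9278, 9985, 10692, 11399, 12106, 12813, 13520, 14227, 14934, 15641, 16348

k = N/n = 16968/24 = 707
accession 1: 87
accession 2: 87 + 707 = 794
accession 3: 794 + 707 = 1501
accession 4: 1501 + 707 = 2208
accession 5: 2208 + 707 = 2915
accession 6: 2915 + 707 = 3622
accession 7: 3622 + 707 = 4329
accession 8: 4329 + 707 = 5036
accession 9: 5036 + 707 = 5743
accession 10: 5743 + 707 = 6450
accession 11: 6450 + 707 = 7157
accession 12: 7157 + 707 = 7864
accession 13: 7864 + 707 = 8571
accession 14: 8571 + 707 = 9278
accession 15: 9278 + 707 = 9985
accession 16: 9985 + 707 = 10692
accession 17: 10692 + 707 = 11399
accession 18: 11399 + 707 = 12106
accession 19: 12106 + 707 = 12813
accession 20: 12813 + 707 = 13520
accession 21: 13520 + 707 = 14227
accession 22: 14227 + 707 = 14934
accession 23: 14934 + 707 = 15641
accession 24: 15641 + 707 = 16348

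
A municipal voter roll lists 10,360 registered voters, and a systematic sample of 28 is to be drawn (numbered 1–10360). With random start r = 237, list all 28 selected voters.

k = N/n = 10360/28 = 370
voter 1: 237
voter 2: 237 + 370 = 607
voter 3: 607 + 370 = 977
voter 4: 977 + 370 = 1347
voter 5: 1347 + 370 = 1717
voter 6: 1717 + 370 = 2087
voter 7: 2087 + 370 = 2457
voter 8: 2457 + 370 = 2827
voter 9: 2827 + 370 = 3197
voter 10: 3197 + 370 = 3567
voter 11: 3567 + 370 = 3937
voter 12: 3937 + 370 = 4307
voter 13: 4307 + 370 = 4677
voter 14: 4677 + 370 = 5047
voter 15: 5047 + 370 = 5417
voter 16: 5417 + 370 = 5787
voter 17: 5787 + 370 = 6157
voter 18: 6157 + 370 = 6527
voter 19: 6527 + 370 = 6897
voter 20: 6897 + 370 = 7267
voter 21: 7267 + 370 = 7637
voter 22: 7637 + 370 = 8007
voter 23: 8007 + 370 = 8377
voter 24: 8377 + 370 = 8747
voter 25: 8747 + 370 = 9117
voter 26: 9117 + 370 = 9487
voter 27: 9487 + 370 = 9857
voter 28: 9857 + 370 = 10227

237, 607, 977, 1347, 1717, 2087, 2457, 2827, 3197, 3567, 3937, 4307, 4677, 5047, 5417, 5787, 6157, 6527, 6897, 7267, 7637, 8007, 8377, 8747, 9117, 9487, 9857, 10227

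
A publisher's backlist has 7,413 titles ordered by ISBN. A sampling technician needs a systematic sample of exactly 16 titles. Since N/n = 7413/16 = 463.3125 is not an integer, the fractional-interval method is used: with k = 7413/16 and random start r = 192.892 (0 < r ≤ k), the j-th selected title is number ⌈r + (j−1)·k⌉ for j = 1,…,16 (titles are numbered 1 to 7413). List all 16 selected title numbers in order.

j=1: r + 0k = 192.892 → ⌈·⌉ = 193
j=2: r + 1k = 656.2045 → ⌈·⌉ = 657
j=3: r + 2k = 1119.517 → ⌈·⌉ = 1120
j=4: r + 3k = 1582.8295 → ⌈·⌉ = 1583
j=5: r + 4k = 2046.142 → ⌈·⌉ = 2047
j=6: r + 5k = 2509.4545 → ⌈·⌉ = 2510
j=7: r + 6k = 2972.767 → ⌈·⌉ = 2973
j=8: r + 7k = 3436.0795 → ⌈·⌉ = 3437
j=9: r + 8k = 3899.392 → ⌈·⌉ = 3900
j=10: r + 9k = 4362.7045 → ⌈·⌉ = 4363
j=11: r + 10k = 4826.017 → ⌈·⌉ = 4827
j=12: r + 11k = 5289.3295 → ⌈·⌉ = 5290
j=13: r + 12k = 5752.642 → ⌈·⌉ = 5753
j=14: r + 13k = 6215.9545 → ⌈·⌉ = 6216
j=15: r + 14k = 6679.267 → ⌈·⌉ = 6680
j=16: r + 15k = 7142.5795 → ⌈·⌉ = 7143

193, 657, 1120, 1583, 2047, 2510, 2973, 3437, 3900, 4363, 4827, 5290, 5753, 6216, 6680, 7143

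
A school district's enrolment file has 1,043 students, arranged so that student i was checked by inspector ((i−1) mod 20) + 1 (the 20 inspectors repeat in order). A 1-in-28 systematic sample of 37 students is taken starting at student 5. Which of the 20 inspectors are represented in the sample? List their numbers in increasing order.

Consecutive selections differ by k = 28, so their inspector numbers differ by 28 mod 20 = 8.
gcd(28, 20) = 4, so the sample visits 20/4 = 5 distinct residues mod 20.
Start 5 is inspector 5; the inspectors hit are 1, 5, 9, 13, 17.

1, 5, 9, 13, 17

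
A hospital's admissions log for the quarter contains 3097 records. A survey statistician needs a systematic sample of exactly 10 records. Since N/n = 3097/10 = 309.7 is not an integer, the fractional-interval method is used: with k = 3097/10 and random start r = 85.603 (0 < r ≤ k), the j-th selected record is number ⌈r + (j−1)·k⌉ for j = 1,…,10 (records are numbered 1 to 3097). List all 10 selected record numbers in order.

j=1: r + 0k = 85.603 → ⌈·⌉ = 86
j=2: r + 1k = 395.303 → ⌈·⌉ = 396
j=3: r + 2k = 705.003 → ⌈·⌉ = 706
j=4: r + 3k = 1014.703 → ⌈·⌉ = 1015
j=5: r + 4k = 1324.403 → ⌈·⌉ = 1325
j=6: r + 5k = 1634.103 → ⌈·⌉ = 1635
j=7: r + 6k = 1943.803 → ⌈·⌉ = 1944
j=8: r + 7k = 2253.503 → ⌈·⌉ = 2254
j=9: r + 8k = 2563.203 → ⌈·⌉ = 2564
j=10: r + 9k = 2872.903 → ⌈·⌉ = 2873

86, 396, 706, 1015, 1325, 1635, 1944, 2254, 2564, 2873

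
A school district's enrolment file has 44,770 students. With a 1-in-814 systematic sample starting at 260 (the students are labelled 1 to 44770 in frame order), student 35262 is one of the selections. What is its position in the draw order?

44

k = 814
position = (35262 − 260)/814 + 1 = 35002/814 + 1 = 43 + 1 = 44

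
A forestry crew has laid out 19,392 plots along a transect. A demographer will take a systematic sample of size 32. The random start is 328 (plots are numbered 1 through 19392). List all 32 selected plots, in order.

328, 934, 1540, 2146, 2752, 3358, 3964, 4570, 5176, 5782, 6388, 6994, 7600, 8206, 8812, 9418, 10024, 10630, 11236, 11842, 12448, 13054, 13660, 14266, 14872, 15478, 16084, 16690, 17296, 17902, 18508, 19114

k = N/n = 19392/32 = 606
plot 1: 328
plot 2: 328 + 606 = 934
plot 3: 934 + 606 = 1540
plot 4: 1540 + 606 = 2146
plot 5: 2146 + 606 = 2752
plot 6: 2752 + 606 = 3358
plot 7: 3358 + 606 = 3964
plot 8: 3964 + 606 = 4570
plot 9: 4570 + 606 = 5176
plot 10: 5176 + 606 = 5782
plot 11: 5782 + 606 = 6388
plot 12: 6388 + 606 = 6994
plot 13: 6994 + 606 = 7600
plot 14: 7600 + 606 = 8206
plot 15: 8206 + 606 = 8812
plot 16: 8812 + 606 = 9418
plot 17: 9418 + 606 = 10024
plot 18: 10024 + 606 = 10630
plot 19: 10630 + 606 = 11236
plot 20: 11236 + 606 = 11842
plot 21: 11842 + 606 = 12448
plot 22: 12448 + 606 = 13054
plot 23: 13054 + 606 = 13660
plot 24: 13660 + 606 = 14266
plot 25: 14266 + 606 = 14872
plot 26: 14872 + 606 = 15478
plot 27: 15478 + 606 = 16084
plot 28: 16084 + 606 = 16690
plot 29: 16690 + 606 = 17296
plot 30: 17296 + 606 = 17902
plot 31: 17902 + 606 = 18508
plot 32: 18508 + 606 = 19114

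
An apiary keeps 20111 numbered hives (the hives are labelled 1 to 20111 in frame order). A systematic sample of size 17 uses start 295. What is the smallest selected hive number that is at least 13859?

14491

k = 20111/17 = 1183
Steps past start: ⌈(13859 − 295)/1183⌉ = ⌈13564/1183⌉ = 12
Selected hive: 295 + 12×1183 = 14491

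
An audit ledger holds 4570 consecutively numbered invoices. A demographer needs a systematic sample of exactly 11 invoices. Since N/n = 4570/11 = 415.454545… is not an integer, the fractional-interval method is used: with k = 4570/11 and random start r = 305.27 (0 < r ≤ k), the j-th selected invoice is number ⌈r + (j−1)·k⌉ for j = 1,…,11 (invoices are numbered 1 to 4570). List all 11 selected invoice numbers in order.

306, 721, 1137, 1552, 1968, 2383, 2798, 3214, 3629, 4045, 4460

j=1: r + 0k = 305.27 → ⌈·⌉ = 306
j=2: r + 1k = 720.724545… → ⌈·⌉ = 721
j=3: r + 2k = 1136.179090… → ⌈·⌉ = 1137
j=4: r + 3k = 1551.633636… → ⌈·⌉ = 1552
j=5: r + 4k = 1967.088181… → ⌈·⌉ = 1968
j=6: r + 5k = 2382.542727… → ⌈·⌉ = 2383
j=7: r + 6k = 2797.997272… → ⌈·⌉ = 2798
j=8: r + 7k = 3213.451818… → ⌈·⌉ = 3214
j=9: r + 8k = 3628.906363… → ⌈·⌉ = 3629
j=10: r + 9k = 4044.360909… → ⌈·⌉ = 4045
j=11: r + 10k = 4459.815454… → ⌈·⌉ = 4460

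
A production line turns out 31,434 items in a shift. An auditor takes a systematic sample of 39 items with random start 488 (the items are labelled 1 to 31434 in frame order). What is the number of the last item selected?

k = 31434/39 = 806
39th selection = r + (39−1)·k = 488 + 38×806 = 488 + 30628 = 31116

31116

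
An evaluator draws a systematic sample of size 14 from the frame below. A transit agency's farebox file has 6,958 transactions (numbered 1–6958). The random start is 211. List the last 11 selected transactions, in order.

1702, 2199, 2696, 3193, 3690, 4187, 4684, 5181, 5678, 6175, 6672

k = N/n = 6958/14 = 497
4th selection = 211 + 3×497 = 1702
5th: 1702 + 497 = 2199
6th: 2199 + 497 = 2696
7th: 2696 + 497 = 3193
8th: 3193 + 497 = 3690
9th: 3690 + 497 = 4187
10th: 4187 + 497 = 4684
11th: 4684 + 497 = 5181
12th: 5181 + 497 = 5678
13th: 5678 + 497 = 6175
14th: 6175 + 497 = 6672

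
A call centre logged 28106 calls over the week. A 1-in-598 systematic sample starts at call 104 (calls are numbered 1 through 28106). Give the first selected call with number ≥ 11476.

12064

k = 598
Steps past start: ⌈(11476 − 104)/598⌉ = ⌈11372/598⌉ = 20
Selected call: 104 + 20×598 = 12064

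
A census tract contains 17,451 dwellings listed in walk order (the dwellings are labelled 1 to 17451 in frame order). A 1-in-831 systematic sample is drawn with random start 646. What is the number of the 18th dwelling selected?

14773

k = 831
18th selection = r + (18−1)·k = 646 + 17×831 = 646 + 14127 = 14773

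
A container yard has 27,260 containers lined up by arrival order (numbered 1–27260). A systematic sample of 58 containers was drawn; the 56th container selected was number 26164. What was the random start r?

k = 27260/58 = 470
r = 26164 − (56−1)×470 = 26164 − 25850 = 314

314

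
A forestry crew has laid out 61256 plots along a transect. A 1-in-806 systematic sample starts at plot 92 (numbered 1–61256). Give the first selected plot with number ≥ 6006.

k = 806
Steps past start: ⌈(6006 − 92)/806⌉ = ⌈5914/806⌉ = 8
Selected plot: 92 + 8×806 = 6540

6540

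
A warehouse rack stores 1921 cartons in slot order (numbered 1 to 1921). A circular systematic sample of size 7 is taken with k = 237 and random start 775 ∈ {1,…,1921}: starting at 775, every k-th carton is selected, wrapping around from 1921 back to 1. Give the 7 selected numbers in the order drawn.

Selection 1: 775
Selection 2: 775 + 237 = 1012
Selection 3: 1012 + 237 = 1249
Selection 4: 1249 + 237 = 1486
Selection 5: 1486 + 237 = 1723
Selection 6: 1723 + 237 = 1960 → 1960 − 1921 = 39
Selection 7: 39 + 237 = 276

775, 1012, 1249, 1486, 1723, 39, 276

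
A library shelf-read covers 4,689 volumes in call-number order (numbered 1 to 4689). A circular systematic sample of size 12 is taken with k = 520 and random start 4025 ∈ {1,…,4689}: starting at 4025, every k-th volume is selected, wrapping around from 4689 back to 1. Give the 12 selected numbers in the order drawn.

4025, 4545, 376, 896, 1416, 1936, 2456, 2976, 3496, 4016, 4536, 367

Selection 1: 4025
Selection 2: 4025 + 520 = 4545
Selection 3: 4545 + 520 = 5065 → 5065 − 4689 = 376
Selection 4: 376 + 520 = 896
Selection 5: 896 + 520 = 1416
Selection 6: 1416 + 520 = 1936
Selection 7: 1936 + 520 = 2456
Selection 8: 2456 + 520 = 2976
Selection 9: 2976 + 520 = 3496
Selection 10: 3496 + 520 = 4016
Selection 11: 4016 + 520 = 4536
Selection 12: 4536 + 520 = 5056 → 5056 − 4689 = 367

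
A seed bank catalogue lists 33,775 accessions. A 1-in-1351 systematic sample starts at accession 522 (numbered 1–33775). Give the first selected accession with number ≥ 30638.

31595

k = 1351
Steps past start: ⌈(30638 − 522)/1351⌉ = ⌈30116/1351⌉ = 23
Selected accession: 522 + 23×1351 = 31595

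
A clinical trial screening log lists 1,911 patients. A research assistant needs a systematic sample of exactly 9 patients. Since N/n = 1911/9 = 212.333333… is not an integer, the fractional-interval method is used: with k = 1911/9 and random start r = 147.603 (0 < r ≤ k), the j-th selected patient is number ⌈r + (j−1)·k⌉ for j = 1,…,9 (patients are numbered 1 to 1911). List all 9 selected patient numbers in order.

j=1: r + 0k = 147.603 → ⌈·⌉ = 148
j=2: r + 1k = 359.936333… → ⌈·⌉ = 360
j=3: r + 2k = 572.269666… → ⌈·⌉ = 573
j=4: r + 3k = 784.603 → ⌈·⌉ = 785
j=5: r + 4k = 996.936333… → ⌈·⌉ = 997
j=6: r + 5k = 1209.269666… → ⌈·⌉ = 1210
j=7: r + 6k = 1421.603 → ⌈·⌉ = 1422
j=8: r + 7k = 1633.936333… → ⌈·⌉ = 1634
j=9: r + 8k = 1846.269666… → ⌈·⌉ = 1847

148, 360, 573, 785, 997, 1210, 1422, 1634, 1847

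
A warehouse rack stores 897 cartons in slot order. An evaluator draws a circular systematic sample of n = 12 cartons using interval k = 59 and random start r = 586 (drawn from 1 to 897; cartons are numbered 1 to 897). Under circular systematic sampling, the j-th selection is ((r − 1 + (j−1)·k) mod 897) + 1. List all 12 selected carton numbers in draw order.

586, 645, 704, 763, 822, 881, 43, 102, 161, 220, 279, 338

Selection 1: 586
Selection 2: 586 + 59 = 645
Selection 3: 645 + 59 = 704
Selection 4: 704 + 59 = 763
Selection 5: 763 + 59 = 822
Selection 6: 822 + 59 = 881
Selection 7: 881 + 59 = 940 → 940 − 897 = 43
Selection 8: 43 + 59 = 102
Selection 9: 102 + 59 = 161
Selection 10: 161 + 59 = 220
Selection 11: 220 + 59 = 279
Selection 12: 279 + 59 = 338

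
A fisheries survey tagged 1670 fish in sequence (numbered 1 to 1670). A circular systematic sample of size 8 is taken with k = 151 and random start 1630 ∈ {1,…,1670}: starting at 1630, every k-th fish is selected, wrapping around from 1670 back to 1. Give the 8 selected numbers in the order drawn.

1630, 111, 262, 413, 564, 715, 866, 1017

Selection 1: 1630
Selection 2: 1630 + 151 = 1781 → 1781 − 1670 = 111
Selection 3: 111 + 151 = 262
Selection 4: 262 + 151 = 413
Selection 5: 413 + 151 = 564
Selection 6: 564 + 151 = 715
Selection 7: 715 + 151 = 866
Selection 8: 866 + 151 = 1017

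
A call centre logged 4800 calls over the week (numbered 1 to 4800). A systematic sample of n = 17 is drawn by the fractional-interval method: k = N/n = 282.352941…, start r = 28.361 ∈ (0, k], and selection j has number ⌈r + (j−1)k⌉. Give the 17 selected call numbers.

j=1: r + 0k = 28.361 → ⌈·⌉ = 29
j=2: r + 1k = 310.713941… → ⌈·⌉ = 311
j=3: r + 2k = 593.066882… → ⌈·⌉ = 594
j=4: r + 3k = 875.419823… → ⌈·⌉ = 876
j=5: r + 4k = 1157.772764… → ⌈·⌉ = 1158
j=6: r + 5k = 1440.125705… → ⌈·⌉ = 1441
j=7: r + 6k = 1722.478647… → ⌈·⌉ = 1723
j=8: r + 7k = 2004.831588… → ⌈·⌉ = 2005
j=9: r + 8k = 2287.184529… → ⌈·⌉ = 2288
j=10: r + 9k = 2569.537470… → ⌈·⌉ = 2570
j=11: r + 10k = 2851.890411… → ⌈·⌉ = 2852
j=12: r + 11k = 3134.243352… → ⌈·⌉ = 3135
j=13: r + 12k = 3416.596294… → ⌈·⌉ = 3417
j=14: r + 13k = 3698.949235… → ⌈·⌉ = 3699
j=15: r + 14k = 3981.302176… → ⌈·⌉ = 3982
j=16: r + 15k = 4263.655117… → ⌈·⌉ = 4264
j=17: r + 16k = 4546.008058… → ⌈·⌉ = 4547

29, 311, 594, 876, 1158, 1441, 1723, 2005, 2288, 2570, 2852, 3135, 3417, 3699, 3982, 4264, 4547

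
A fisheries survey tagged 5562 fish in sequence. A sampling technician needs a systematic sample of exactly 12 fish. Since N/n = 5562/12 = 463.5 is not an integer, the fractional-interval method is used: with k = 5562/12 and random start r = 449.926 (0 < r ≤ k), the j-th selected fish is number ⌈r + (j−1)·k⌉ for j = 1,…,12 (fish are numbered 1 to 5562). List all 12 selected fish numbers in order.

450, 914, 1377, 1841, 2304, 2768, 3231, 3695, 4158, 4622, 5085, 5549

j=1: r + 0k = 449.926 → ⌈·⌉ = 450
j=2: r + 1k = 913.426 → ⌈·⌉ = 914
j=3: r + 2k = 1376.926 → ⌈·⌉ = 1377
j=4: r + 3k = 1840.426 → ⌈·⌉ = 1841
j=5: r + 4k = 2303.926 → ⌈·⌉ = 2304
j=6: r + 5k = 2767.426 → ⌈·⌉ = 2768
j=7: r + 6k = 3230.926 → ⌈·⌉ = 3231
j=8: r + 7k = 3694.426 → ⌈·⌉ = 3695
j=9: r + 8k = 4157.926 → ⌈·⌉ = 4158
j=10: r + 9k = 4621.426 → ⌈·⌉ = 4622
j=11: r + 10k = 5084.926 → ⌈·⌉ = 5085
j=12: r + 11k = 5548.426 → ⌈·⌉ = 5549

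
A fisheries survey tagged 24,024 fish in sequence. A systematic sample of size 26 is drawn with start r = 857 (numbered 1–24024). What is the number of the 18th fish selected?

k = 24024/26 = 924
18th selection = r + (18−1)·k = 857 + 17×924 = 857 + 15708 = 16565

16565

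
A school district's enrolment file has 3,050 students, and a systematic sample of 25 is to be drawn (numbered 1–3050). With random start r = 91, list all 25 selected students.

k = N/n = 3050/25 = 122
student 1: 91
student 2: 91 + 122 = 213
student 3: 213 + 122 = 335
student 4: 335 + 122 = 457
student 5: 457 + 122 = 579
student 6: 579 + 122 = 701
student 7: 701 + 122 = 823
student 8: 823 + 122 = 945
student 9: 945 + 122 = 1067
student 10: 1067 + 122 = 1189
student 11: 1189 + 122 = 1311
student 12: 1311 + 122 = 1433
student 13: 1433 + 122 = 1555
student 14: 1555 + 122 = 1677
student 15: 1677 + 122 = 1799
student 16: 1799 + 122 = 1921
student 17: 1921 + 122 = 2043
student 18: 2043 + 122 = 2165
student 19: 2165 + 122 = 2287
student 20: 2287 + 122 = 2409
student 21: 2409 + 122 = 2531
student 22: 2531 + 122 = 2653
student 23: 2653 + 122 = 2775
student 24: 2775 + 122 = 2897
student 25: 2897 + 122 = 3019

91, 213, 335, 457, 579, 701, 823, 945, 1067, 1189, 1311, 1433, 1555, 1677, 1799, 1921, 2043, 2165, 2287, 2409, 2531, 2653, 2775, 2897, 3019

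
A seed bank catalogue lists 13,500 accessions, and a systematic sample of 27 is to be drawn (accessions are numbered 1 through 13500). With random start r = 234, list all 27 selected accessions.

k = N/n = 13500/27 = 500
accession 1: 234
accession 2: 234 + 500 = 734
accession 3: 734 + 500 = 1234
accession 4: 1234 + 500 = 1734
accession 5: 1734 + 500 = 2234
accession 6: 2234 + 500 = 2734
accession 7: 2734 + 500 = 3234
accession 8: 3234 + 500 = 3734
accession 9: 3734 + 500 = 4234
accession 10: 4234 + 500 = 4734
accession 11: 4734 + 500 = 5234
accession 12: 5234 + 500 = 5734
accession 13: 5734 + 500 = 6234
accession 14: 6234 + 500 = 6734
accession 15: 6734 + 500 = 7234
accession 16: 7234 + 500 = 7734
accession 17: 7734 + 500 = 8234
accession 18: 8234 + 500 = 8734
accession 19: 8734 + 500 = 9234
accession 20: 9234 + 500 = 9734
accession 21: 9734 + 500 = 10234
accession 22: 10234 + 500 = 10734
accession 23: 10734 + 500 = 11234
accession 24: 11234 + 500 = 11734
accession 25: 11734 + 500 = 12234
accession 26: 12234 + 500 = 12734
accession 27: 12734 + 500 = 13234

234, 734, 1234, 1734, 2234, 2734, 3234, 3734, 4234, 4734, 5234, 5734, 6234, 6734, 7234, 7734, 8234, 8734, 9234, 9734, 10234, 10734, 11234, 11734, 12234, 12734, 13234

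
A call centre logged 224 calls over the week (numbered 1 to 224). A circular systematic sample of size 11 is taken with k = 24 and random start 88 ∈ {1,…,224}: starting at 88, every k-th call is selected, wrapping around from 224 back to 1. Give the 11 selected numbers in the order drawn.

Selection 1: 88
Selection 2: 88 + 24 = 112
Selection 3: 112 + 24 = 136
Selection 4: 136 + 24 = 160
Selection 5: 160 + 24 = 184
Selection 6: 184 + 24 = 208
Selection 7: 208 + 24 = 232 → 232 − 224 = 8
Selection 8: 8 + 24 = 32
Selection 9: 32 + 24 = 56
Selection 10: 56 + 24 = 80
Selection 11: 80 + 24 = 104

88, 112, 136, 160, 184, 208, 8, 32, 56, 80, 104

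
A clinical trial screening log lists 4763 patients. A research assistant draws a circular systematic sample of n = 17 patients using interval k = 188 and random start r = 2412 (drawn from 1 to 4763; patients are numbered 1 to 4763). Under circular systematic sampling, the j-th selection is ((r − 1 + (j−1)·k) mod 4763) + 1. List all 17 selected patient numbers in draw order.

Selection 1: 2412
Selection 2: 2412 + 188 = 2600
Selection 3: 2600 + 188 = 2788
Selection 4: 2788 + 188 = 2976
Selection 5: 2976 + 188 = 3164
Selection 6: 3164 + 188 = 3352
Selection 7: 3352 + 188 = 3540
Selection 8: 3540 + 188 = 3728
Selection 9: 3728 + 188 = 3916
Selection 10: 3916 + 188 = 4104
Selection 11: 4104 + 188 = 4292
Selection 12: 4292 + 188 = 4480
Selection 13: 4480 + 188 = 4668
Selection 14: 4668 + 188 = 4856 → 4856 − 4763 = 93
Selection 15: 93 + 188 = 281
Selection 16: 281 + 188 = 469
Selection 17: 469 + 188 = 657

2412, 2600, 2788, 2976, 3164, 3352, 3540, 3728, 3916, 4104, 4292, 4480, 4668, 93, 281, 469, 657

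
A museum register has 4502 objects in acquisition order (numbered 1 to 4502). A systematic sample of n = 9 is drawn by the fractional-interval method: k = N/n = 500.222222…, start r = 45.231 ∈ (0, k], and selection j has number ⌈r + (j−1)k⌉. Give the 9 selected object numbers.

46, 546, 1046, 1546, 2047, 2547, 3047, 3547, 4048

j=1: r + 0k = 45.231 → ⌈·⌉ = 46
j=2: r + 1k = 545.453222… → ⌈·⌉ = 546
j=3: r + 2k = 1045.675444… → ⌈·⌉ = 1046
j=4: r + 3k = 1545.897666… → ⌈·⌉ = 1546
j=5: r + 4k = 2046.119888… → ⌈·⌉ = 2047
j=6: r + 5k = 2546.342111… → ⌈·⌉ = 2547
j=7: r + 6k = 3046.564333… → ⌈·⌉ = 3047
j=8: r + 7k = 3546.786555… → ⌈·⌉ = 3547
j=9: r + 8k = 4047.008777… → ⌈·⌉ = 4048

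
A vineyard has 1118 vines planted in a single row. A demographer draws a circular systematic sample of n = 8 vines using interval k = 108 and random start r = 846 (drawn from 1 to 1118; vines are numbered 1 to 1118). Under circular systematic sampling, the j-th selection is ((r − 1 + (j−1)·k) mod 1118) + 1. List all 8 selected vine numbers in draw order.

846, 954, 1062, 52, 160, 268, 376, 484

Selection 1: 846
Selection 2: 846 + 108 = 954
Selection 3: 954 + 108 = 1062
Selection 4: 1062 + 108 = 1170 → 1170 − 1118 = 52
Selection 5: 52 + 108 = 160
Selection 6: 160 + 108 = 268
Selection 7: 268 + 108 = 376
Selection 8: 376 + 108 = 484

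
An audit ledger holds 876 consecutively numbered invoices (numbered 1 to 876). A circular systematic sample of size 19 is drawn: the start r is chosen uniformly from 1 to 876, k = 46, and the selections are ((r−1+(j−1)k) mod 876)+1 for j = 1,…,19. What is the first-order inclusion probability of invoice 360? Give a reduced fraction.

For each position j, as r ranges over 1…876 the j-th selection hits every invoice exactly once, so invoice 360 is selected for exactly 19 of the 876 starts.
Inclusion probability = 19/876.

19/876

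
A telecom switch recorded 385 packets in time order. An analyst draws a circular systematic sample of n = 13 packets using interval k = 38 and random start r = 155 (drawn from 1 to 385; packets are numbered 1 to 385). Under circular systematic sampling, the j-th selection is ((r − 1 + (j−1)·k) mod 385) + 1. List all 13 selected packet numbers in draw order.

155, 193, 231, 269, 307, 345, 383, 36, 74, 112, 150, 188, 226

Selection 1: 155
Selection 2: 155 + 38 = 193
Selection 3: 193 + 38 = 231
Selection 4: 231 + 38 = 269
Selection 5: 269 + 38 = 307
Selection 6: 307 + 38 = 345
Selection 7: 345 + 38 = 383
Selection 8: 383 + 38 = 421 → 421 − 385 = 36
Selection 9: 36 + 38 = 74
Selection 10: 74 + 38 = 112
Selection 11: 112 + 38 = 150
Selection 12: 150 + 38 = 188
Selection 13: 188 + 38 = 226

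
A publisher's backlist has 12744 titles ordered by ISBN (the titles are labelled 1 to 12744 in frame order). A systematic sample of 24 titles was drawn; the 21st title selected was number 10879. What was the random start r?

k = 12744/24 = 531
r = 10879 − (21−1)×531 = 10879 − 10620 = 259

259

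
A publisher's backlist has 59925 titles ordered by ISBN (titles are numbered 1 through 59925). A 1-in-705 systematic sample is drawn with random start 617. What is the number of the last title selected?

k = 705
85th selection = r + (85−1)·k = 617 + 84×705 = 617 + 59220 = 59837

59837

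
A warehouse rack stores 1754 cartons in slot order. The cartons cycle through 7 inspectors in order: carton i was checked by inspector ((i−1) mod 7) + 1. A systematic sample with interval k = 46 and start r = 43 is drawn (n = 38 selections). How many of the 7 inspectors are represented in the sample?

7

Consecutive selections differ by k = 46, so their inspector numbers differ by 46 mod 7 = 4.
gcd(46, 7) = 1, so the sample visits 7/1 = 7 distinct residues mod 7.
Start 43 is inspector 1; the inspectors hit are 1, 2, 3, 4, 5, 6, 7.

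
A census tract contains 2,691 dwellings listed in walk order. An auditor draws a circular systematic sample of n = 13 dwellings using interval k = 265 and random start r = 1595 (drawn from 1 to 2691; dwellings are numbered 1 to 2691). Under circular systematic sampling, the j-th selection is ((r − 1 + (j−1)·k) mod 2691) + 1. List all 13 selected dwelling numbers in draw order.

1595, 1860, 2125, 2390, 2655, 229, 494, 759, 1024, 1289, 1554, 1819, 2084

Selection 1: 1595
Selection 2: 1595 + 265 = 1860
Selection 3: 1860 + 265 = 2125
Selection 4: 2125 + 265 = 2390
Selection 5: 2390 + 265 = 2655
Selection 6: 2655 + 265 = 2920 → 2920 − 2691 = 229
Selection 7: 229 + 265 = 494
Selection 8: 494 + 265 = 759
Selection 9: 759 + 265 = 1024
Selection 10: 1024 + 265 = 1289
Selection 11: 1289 + 265 = 1554
Selection 12: 1554 + 265 = 1819
Selection 13: 1819 + 265 = 2084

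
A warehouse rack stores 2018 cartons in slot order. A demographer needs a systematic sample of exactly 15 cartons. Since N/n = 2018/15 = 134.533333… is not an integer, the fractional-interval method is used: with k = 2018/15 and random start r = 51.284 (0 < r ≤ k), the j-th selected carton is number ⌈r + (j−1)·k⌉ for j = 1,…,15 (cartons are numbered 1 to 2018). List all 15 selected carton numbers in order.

52, 186, 321, 455, 590, 724, 859, 994, 1128, 1263, 1397, 1532, 1666, 1801, 1935

j=1: r + 0k = 51.284 → ⌈·⌉ = 52
j=2: r + 1k = 185.817333… → ⌈·⌉ = 186
j=3: r + 2k = 320.350666… → ⌈·⌉ = 321
j=4: r + 3k = 454.884 → ⌈·⌉ = 455
j=5: r + 4k = 589.417333… → ⌈·⌉ = 590
j=6: r + 5k = 723.950666… → ⌈·⌉ = 724
j=7: r + 6k = 858.484 → ⌈·⌉ = 859
j=8: r + 7k = 993.017333… → ⌈·⌉ = 994
j=9: r + 8k = 1127.550666… → ⌈·⌉ = 1128
j=10: r + 9k = 1262.084 → ⌈·⌉ = 1263
j=11: r + 10k = 1396.617333… → ⌈·⌉ = 1397
j=12: r + 11k = 1531.150666… → ⌈·⌉ = 1532
j=13: r + 12k = 1665.684 → ⌈·⌉ = 1666
j=14: r + 13k = 1800.217333… → ⌈·⌉ = 1801
j=15: r + 14k = 1934.750666… → ⌈·⌉ = 1935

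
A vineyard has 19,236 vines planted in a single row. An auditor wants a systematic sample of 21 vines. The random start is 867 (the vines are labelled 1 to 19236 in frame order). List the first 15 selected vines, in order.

k = N/n = 19236/21 = 916
vine 1: 867
vine 2: 867 + 916 = 1783
vine 3: 1783 + 916 = 2699
vine 4: 2699 + 916 = 3615
vine 5: 3615 + 916 = 4531
vine 6: 4531 + 916 = 5447
vine 7: 5447 + 916 = 6363
vine 8: 6363 + 916 = 7279
vine 9: 7279 + 916 = 8195
vine 10: 8195 + 916 = 9111
vine 11: 9111 + 916 = 10027
vine 12: 10027 + 916 = 10943
vine 13: 10943 + 916 = 11859
vine 14: 11859 + 916 = 12775
vine 15: 12775 + 916 = 13691

867, 1783, 2699, 3615, 4531, 5447, 6363, 7279, 8195, 9111, 10027, 10943, 11859, 12775, 13691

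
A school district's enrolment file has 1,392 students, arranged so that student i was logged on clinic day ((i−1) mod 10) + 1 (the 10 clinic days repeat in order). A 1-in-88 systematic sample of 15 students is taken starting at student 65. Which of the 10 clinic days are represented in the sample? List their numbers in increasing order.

Consecutive selections differ by k = 88, so their clinic day numbers differ by 88 mod 10 = 8.
gcd(88, 10) = 2, so the sample visits 10/2 = 5 distinct residues mod 10.
Start 65 is clinic day 5; the clinic days hit are 1, 3, 5, 7, 9.

1, 3, 5, 7, 9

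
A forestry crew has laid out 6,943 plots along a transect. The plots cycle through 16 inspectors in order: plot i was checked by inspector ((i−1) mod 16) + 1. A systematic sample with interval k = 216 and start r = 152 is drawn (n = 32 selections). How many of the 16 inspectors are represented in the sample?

2

Consecutive selections differ by k = 216, so their inspector numbers differ by 216 mod 16 = 8.
gcd(216, 16) = 8, so the sample visits 16/8 = 2 distinct residues mod 16.
Start 152 is inspector 8; the inspectors hit are 8, 16.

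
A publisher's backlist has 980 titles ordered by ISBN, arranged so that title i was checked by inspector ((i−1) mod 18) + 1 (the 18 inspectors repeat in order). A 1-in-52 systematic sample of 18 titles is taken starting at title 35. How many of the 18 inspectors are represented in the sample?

9

Consecutive selections differ by k = 52, so their inspector numbers differ by 52 mod 18 = 16.
gcd(52, 18) = 2, so the sample visits 18/2 = 9 distinct residues mod 18.
Start 35 is inspector 17; the inspectors hit are 1, 3, 5, 7, 9, 11, 13, 15, 17.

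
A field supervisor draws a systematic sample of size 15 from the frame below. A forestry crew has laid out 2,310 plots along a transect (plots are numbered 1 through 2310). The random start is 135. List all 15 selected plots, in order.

135, 289, 443, 597, 751, 905, 1059, 1213, 1367, 1521, 1675, 1829, 1983, 2137, 2291

k = N/n = 2310/15 = 154
plot 1: 135
plot 2: 135 + 154 = 289
plot 3: 289 + 154 = 443
plot 4: 443 + 154 = 597
plot 5: 597 + 154 = 751
plot 6: 751 + 154 = 905
plot 7: 905 + 154 = 1059
plot 8: 1059 + 154 = 1213
plot 9: 1213 + 154 = 1367
plot 10: 1367 + 154 = 1521
plot 11: 1521 + 154 = 1675
plot 12: 1675 + 154 = 1829
plot 13: 1829 + 154 = 1983
plot 14: 1983 + 154 = 2137
plot 15: 2137 + 154 = 2291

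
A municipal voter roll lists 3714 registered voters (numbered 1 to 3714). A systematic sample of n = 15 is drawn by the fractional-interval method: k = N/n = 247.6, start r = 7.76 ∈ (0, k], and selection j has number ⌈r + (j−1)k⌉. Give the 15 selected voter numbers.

j=1: r + 0k = 7.76 → ⌈·⌉ = 8
j=2: r + 1k = 255.36 → ⌈·⌉ = 256
j=3: r + 2k = 502.96 → ⌈·⌉ = 503
j=4: r + 3k = 750.56 → ⌈·⌉ = 751
j=5: r + 4k = 998.16 → ⌈·⌉ = 999
j=6: r + 5k = 1245.76 → ⌈·⌉ = 1246
j=7: r + 6k = 1493.36 → ⌈·⌉ = 1494
j=8: r + 7k = 1740.96 → ⌈·⌉ = 1741
j=9: r + 8k = 1988.56 → ⌈·⌉ = 1989
j=10: r + 9k = 2236.16 → ⌈·⌉ = 2237
j=11: r + 10k = 2483.76 → ⌈·⌉ = 2484
j=12: r + 11k = 2731.36 → ⌈·⌉ = 2732
j=13: r + 12k = 2978.96 → ⌈·⌉ = 2979
j=14: r + 13k = 3226.56 → ⌈·⌉ = 3227
j=15: r + 14k = 3474.16 → ⌈·⌉ = 3475

8, 256, 503, 751, 999, 1246, 1494, 1741, 1989, 2237, 2484, 2732, 2979, 3227, 3475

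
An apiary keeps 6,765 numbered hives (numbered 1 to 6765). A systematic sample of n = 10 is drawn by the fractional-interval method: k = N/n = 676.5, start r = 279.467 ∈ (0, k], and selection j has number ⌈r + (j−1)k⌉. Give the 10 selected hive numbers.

j=1: r + 0k = 279.467 → ⌈·⌉ = 280
j=2: r + 1k = 955.967 → ⌈·⌉ = 956
j=3: r + 2k = 1632.467 → ⌈·⌉ = 1633
j=4: r + 3k = 2308.967 → ⌈·⌉ = 2309
j=5: r + 4k = 2985.467 → ⌈·⌉ = 2986
j=6: r + 5k = 3661.967 → ⌈·⌉ = 3662
j=7: r + 6k = 4338.467 → ⌈·⌉ = 4339
j=8: r + 7k = 5014.967 → ⌈·⌉ = 5015
j=9: r + 8k = 5691.467 → ⌈·⌉ = 5692
j=10: r + 9k = 6367.967 → ⌈·⌉ = 6368

280, 956, 1633, 2309, 2986, 3662, 4339, 5015, 5692, 6368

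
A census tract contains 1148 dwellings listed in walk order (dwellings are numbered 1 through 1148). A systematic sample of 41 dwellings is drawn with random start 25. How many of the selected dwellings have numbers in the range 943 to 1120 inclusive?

7

k = 1148/41 = 28
First selection ≥ 943: 25 + ⌈(943−25)/28⌉·28 = 25 + 33×28 = 949
Last selection ≤ 1120: 25 + ⌊(1120−25)/28⌋·28 = 25 + 39×28 = 1117
Count = 39 − 33 + 1 = 7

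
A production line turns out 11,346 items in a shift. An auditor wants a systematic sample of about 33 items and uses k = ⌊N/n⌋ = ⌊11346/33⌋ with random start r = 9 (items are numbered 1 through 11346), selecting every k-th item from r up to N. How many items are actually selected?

34

k = ⌊11346/33⌋ = 343
Achieved size = ⌊(11346 − 9)/343⌋ + 1 = ⌊11337/343⌋ + 1 = 33 + 1 = 34
(last selection: 9 + 33×343 = 11328 ≤ 11346; next would be 11671 > 11346)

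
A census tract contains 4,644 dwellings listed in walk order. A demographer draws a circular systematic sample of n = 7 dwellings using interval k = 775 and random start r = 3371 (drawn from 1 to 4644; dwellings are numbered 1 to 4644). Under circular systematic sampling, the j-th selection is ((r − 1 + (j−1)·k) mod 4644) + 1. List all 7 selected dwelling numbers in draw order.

3371, 4146, 277, 1052, 1827, 2602, 3377

Selection 1: 3371
Selection 2: 3371 + 775 = 4146
Selection 3: 4146 + 775 = 4921 → 4921 − 4644 = 277
Selection 4: 277 + 775 = 1052
Selection 5: 1052 + 775 = 1827
Selection 6: 1827 + 775 = 2602
Selection 7: 2602 + 775 = 3377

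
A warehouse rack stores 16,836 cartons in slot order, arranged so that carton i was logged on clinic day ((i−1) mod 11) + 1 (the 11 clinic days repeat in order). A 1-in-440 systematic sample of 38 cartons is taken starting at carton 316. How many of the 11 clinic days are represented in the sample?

Consecutive selections differ by k = 440, so their clinic day numbers differ by 440 mod 11 = 0.
gcd(440, 11) = 11, so the sample visits 11/11 = 1 distinct residues mod 11.
Start 316 is clinic day 8; the clinic days hit are 8.

1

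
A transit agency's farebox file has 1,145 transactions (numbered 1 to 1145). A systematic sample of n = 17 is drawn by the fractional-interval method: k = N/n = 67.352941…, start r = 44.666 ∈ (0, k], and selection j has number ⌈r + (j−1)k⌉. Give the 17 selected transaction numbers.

45, 113, 180, 247, 315, 382, 449, 517, 584, 651, 719, 786, 853, 921, 988, 1055, 1123

j=1: r + 0k = 44.666 → ⌈·⌉ = 45
j=2: r + 1k = 112.018941… → ⌈·⌉ = 113
j=3: r + 2k = 179.371882… → ⌈·⌉ = 180
j=4: r + 3k = 246.724823… → ⌈·⌉ = 247
j=5: r + 4k = 314.077764… → ⌈·⌉ = 315
j=6: r + 5k = 381.430705… → ⌈·⌉ = 382
j=7: r + 6k = 448.783647… → ⌈·⌉ = 449
j=8: r + 7k = 516.136588… → ⌈·⌉ = 517
j=9: r + 8k = 583.489529… → ⌈·⌉ = 584
j=10: r + 9k = 650.842470… → ⌈·⌉ = 651
j=11: r + 10k = 718.195411… → ⌈·⌉ = 719
j=12: r + 11k = 785.548352… → ⌈·⌉ = 786
j=13: r + 12k = 852.901294… → ⌈·⌉ = 853
j=14: r + 13k = 920.254235… → ⌈·⌉ = 921
j=15: r + 14k = 987.607176… → ⌈·⌉ = 988
j=16: r + 15k = 1054.960117… → ⌈·⌉ = 1055
j=17: r + 16k = 1122.313058… → ⌈·⌉ = 1123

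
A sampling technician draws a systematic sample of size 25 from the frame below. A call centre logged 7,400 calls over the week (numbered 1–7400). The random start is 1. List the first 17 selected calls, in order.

k = N/n = 7400/25 = 296
call 1: 1
call 2: 1 + 296 = 297
call 3: 297 + 296 = 593
call 4: 593 + 296 = 889
call 5: 889 + 296 = 1185
call 6: 1185 + 296 = 1481
call 7: 1481 + 296 = 1777
call 8: 1777 + 296 = 2073
call 9: 2073 + 296 = 2369
call 10: 2369 + 296 = 2665
call 11: 2665 + 296 = 2961
call 12: 2961 + 296 = 3257
call 13: 3257 + 296 = 3553
call 14: 3553 + 296 = 3849
call 15: 3849 + 296 = 4145
call 16: 4145 + 296 = 4441
call 17: 4441 + 296 = 4737

1, 297, 593, 889, 1185, 1481, 1777, 2073, 2369, 2665, 2961, 3257, 3553, 3849, 4145, 4441, 4737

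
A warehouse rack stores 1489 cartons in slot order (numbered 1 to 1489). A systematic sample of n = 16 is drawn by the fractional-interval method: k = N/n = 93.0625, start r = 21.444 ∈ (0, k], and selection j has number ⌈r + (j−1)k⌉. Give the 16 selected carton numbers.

j=1: r + 0k = 21.444 → ⌈·⌉ = 22
j=2: r + 1k = 114.5065 → ⌈·⌉ = 115
j=3: r + 2k = 207.569 → ⌈·⌉ = 208
j=4: r + 3k = 300.6315 → ⌈·⌉ = 301
j=5: r + 4k = 393.694 → ⌈·⌉ = 394
j=6: r + 5k = 486.7565 → ⌈·⌉ = 487
j=7: r + 6k = 579.819 → ⌈·⌉ = 580
j=8: r + 7k = 672.8815 → ⌈·⌉ = 673
j=9: r + 8k = 765.944 → ⌈·⌉ = 766
j=10: r + 9k = 859.0065 → ⌈·⌉ = 860
j=11: r + 10k = 952.069 → ⌈·⌉ = 953
j=12: r + 11k = 1045.1315 → ⌈·⌉ = 1046
j=13: r + 12k = 1138.194 → ⌈·⌉ = 1139
j=14: r + 13k = 1231.2565 → ⌈·⌉ = 1232
j=15: r + 14k = 1324.319 → ⌈·⌉ = 1325
j=16: r + 15k = 1417.3815 → ⌈·⌉ = 1418

22, 115, 208, 301, 394, 487, 580, 673, 766, 860, 953, 1046, 1139, 1232, 1325, 1418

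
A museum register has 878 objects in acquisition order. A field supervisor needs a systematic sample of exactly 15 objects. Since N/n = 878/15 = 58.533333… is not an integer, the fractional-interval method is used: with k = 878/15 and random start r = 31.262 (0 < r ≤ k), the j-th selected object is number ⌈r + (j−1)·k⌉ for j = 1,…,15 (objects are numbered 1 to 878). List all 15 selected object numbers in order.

j=1: r + 0k = 31.262 → ⌈·⌉ = 32
j=2: r + 1k = 89.795333… → ⌈·⌉ = 90
j=3: r + 2k = 148.328666… → ⌈·⌉ = 149
j=4: r + 3k = 206.862 → ⌈·⌉ = 207
j=5: r + 4k = 265.395333… → ⌈·⌉ = 266
j=6: r + 5k = 323.928666… → ⌈·⌉ = 324
j=7: r + 6k = 382.462 → ⌈·⌉ = 383
j=8: r + 7k = 440.995333… → ⌈·⌉ = 441
j=9: r + 8k = 499.528666… → ⌈·⌉ = 500
j=10: r + 9k = 558.062 → ⌈·⌉ = 559
j=11: r + 10k = 616.595333… → ⌈·⌉ = 617
j=12: r + 11k = 675.128666… → ⌈·⌉ = 676
j=13: r + 12k = 733.662 → ⌈·⌉ = 734
j=14: r + 13k = 792.195333… → ⌈·⌉ = 793
j=15: r + 14k = 850.728666… → ⌈·⌉ = 851

32, 90, 149, 207, 266, 324, 383, 441, 500, 559, 617, 676, 734, 793, 851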